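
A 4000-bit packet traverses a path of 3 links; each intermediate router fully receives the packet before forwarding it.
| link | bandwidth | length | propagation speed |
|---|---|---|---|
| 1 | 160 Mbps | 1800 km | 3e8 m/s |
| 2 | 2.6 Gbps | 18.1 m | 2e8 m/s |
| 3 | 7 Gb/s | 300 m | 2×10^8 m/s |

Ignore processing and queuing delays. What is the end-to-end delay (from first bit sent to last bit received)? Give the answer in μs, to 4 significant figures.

6029 μs

Transmission delays (L/R per hop): 25, 1.53846, 0.571429 μs; sum = 27.1099 μs.
Propagation delays (d/s per hop): 6000, 0.0905, 1.5 μs; sum = 6001.59 μs.
End-to-end = 6029 μs.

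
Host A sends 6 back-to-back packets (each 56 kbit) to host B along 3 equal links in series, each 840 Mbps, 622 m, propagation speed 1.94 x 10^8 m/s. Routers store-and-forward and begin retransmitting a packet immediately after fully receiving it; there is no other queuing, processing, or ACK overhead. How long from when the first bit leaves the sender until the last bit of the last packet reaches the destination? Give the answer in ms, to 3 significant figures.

Per-hop transmission t_tx = L/R = 56000/840000000 = 0.0666667 ms.
Per-hop propagation t_prop = 622/194000000 = 0.00320619 ms.
Pipeline fill: first packet needs 3·t_tx to clear all hops; remaining 5 packets each add one t_tx.
Total = (3+6-1)·t_tx + 3·t_prop = 8·0.0666667 + 3·0.00320619 = 0.543 ms.

0.543 ms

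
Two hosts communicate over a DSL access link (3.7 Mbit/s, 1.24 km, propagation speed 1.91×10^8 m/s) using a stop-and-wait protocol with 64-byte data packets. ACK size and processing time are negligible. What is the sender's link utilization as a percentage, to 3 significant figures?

91.4 %

t_tx = L/R = 512/3700000 = 0.000138378 s.
t_prop = 1240/191000000 = 6.49215e-06 s; RTT = 1.29843e-05 s.
Cycle = t_tx + RTT = 0.000151363 s.
Utilization = t_tx / cycle = 0.000138378/0.000151363 = 91.4 %.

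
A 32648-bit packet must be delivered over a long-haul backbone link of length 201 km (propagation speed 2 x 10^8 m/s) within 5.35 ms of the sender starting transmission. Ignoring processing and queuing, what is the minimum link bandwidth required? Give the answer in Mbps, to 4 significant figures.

Propagation delay = 201000 / 200000000 = 1.005 ms.
Transmission budget = 5.35 − 1.005 = 4.345 ms.
R ≥ L / t_tx = 32648 bits / 0.004345 s = 7.514 Mbps.

7.514 Mbps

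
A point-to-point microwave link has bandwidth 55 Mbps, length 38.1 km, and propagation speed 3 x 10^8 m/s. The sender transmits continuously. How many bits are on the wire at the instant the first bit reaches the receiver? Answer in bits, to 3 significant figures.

6990 bits

Propagation delay = 38100 / 300000000 = 0.000127 s.
BDP = R × t_prop = 55000000 × 0.000127 = 6985 bits.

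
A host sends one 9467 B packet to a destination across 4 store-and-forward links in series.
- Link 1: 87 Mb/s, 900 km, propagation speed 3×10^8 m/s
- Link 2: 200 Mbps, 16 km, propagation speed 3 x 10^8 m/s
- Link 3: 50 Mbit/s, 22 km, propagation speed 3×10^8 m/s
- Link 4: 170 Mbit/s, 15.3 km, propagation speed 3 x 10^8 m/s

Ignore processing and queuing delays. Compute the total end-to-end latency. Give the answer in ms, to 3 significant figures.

6.39 ms

L = 9467 × 8 = 75736 bits.
Transmission delays (L/R per hop): 0.870529, 0.37868, 1.51472, 0.445506 ms; sum = 3.20943 ms.
Propagation delays (d/s per hop): 3, 0.0533333, 0.0733333, 0.051 ms; sum = 3.17767 ms.
End-to-end = 6.39 ms.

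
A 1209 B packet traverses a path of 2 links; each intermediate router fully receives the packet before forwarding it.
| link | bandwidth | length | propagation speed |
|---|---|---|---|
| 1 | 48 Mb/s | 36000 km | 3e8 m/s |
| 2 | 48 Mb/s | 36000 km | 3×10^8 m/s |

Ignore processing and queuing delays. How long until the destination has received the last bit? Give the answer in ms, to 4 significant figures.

240.4 ms

L = 1209 × 8 = 9672 bits.
Transmission delay per hop = L/R = 9672/48000000 = 0.2015 ms; 2 hops → 0.403 ms.
Propagation delays (d/s per hop): 120, 120 ms; sum = 240 ms.
End-to-end = 240.4 ms.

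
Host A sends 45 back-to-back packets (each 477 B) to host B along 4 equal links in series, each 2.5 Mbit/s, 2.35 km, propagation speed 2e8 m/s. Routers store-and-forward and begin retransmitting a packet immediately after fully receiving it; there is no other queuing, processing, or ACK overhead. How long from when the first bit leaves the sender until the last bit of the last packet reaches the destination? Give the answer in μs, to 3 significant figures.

Per-hop transmission t_tx = L/R = 3816/2500000 = 1526.4 μs.
Per-hop propagation t_prop = 2350/200000000 = 11.75 μs.
Pipeline fill: first packet needs 4·t_tx to clear all hops; remaining 44 packets each add one t_tx.
Total = (4+45-1)·t_tx + 4·t_prop = 48·1526.4 + 4·11.75 = 73300 μs.

73300 μs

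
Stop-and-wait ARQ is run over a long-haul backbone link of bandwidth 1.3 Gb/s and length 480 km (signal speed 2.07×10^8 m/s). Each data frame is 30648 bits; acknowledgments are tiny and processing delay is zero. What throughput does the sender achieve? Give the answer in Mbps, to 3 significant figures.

t_tx = L/R = 30648/1300000000 = 2.35754e-05 s.
t_prop = 480000/2.07e+08 = 0.00231884 s; RTT = 0.00463768 s.
Cycle = t_tx + RTT = 0.00466126 s.
Throughput = L / cycle = 30648 / 0.00466126 = 6.58 Mbps.

6.58 Mbps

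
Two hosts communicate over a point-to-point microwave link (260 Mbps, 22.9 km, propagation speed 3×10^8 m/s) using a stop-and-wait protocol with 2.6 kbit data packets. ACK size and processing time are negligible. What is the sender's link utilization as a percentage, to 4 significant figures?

t_tx = L/R = 2600/260000000 = 1e-05 s.
t_prop = 22900/300000000 = 7.63333e-05 s; RTT = 0.000152667 s.
Cycle = t_tx + RTT = 0.000162667 s.
Utilization = t_tx / cycle = 1e-05/0.000162667 = 6.148 %.

6.148 %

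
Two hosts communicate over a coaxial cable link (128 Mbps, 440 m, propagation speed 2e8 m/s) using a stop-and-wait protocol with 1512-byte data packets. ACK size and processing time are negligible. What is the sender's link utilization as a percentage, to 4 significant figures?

95.55 %

t_tx = L/R = 12096/128000000 = 9.45e-05 s.
t_prop = 440/200000000 = 2.2e-06 s; RTT = 4.4e-06 s.
Cycle = t_tx + RTT = 9.89e-05 s.
Utilization = t_tx / cycle = 9.45e-05/9.89e-05 = 95.55 %.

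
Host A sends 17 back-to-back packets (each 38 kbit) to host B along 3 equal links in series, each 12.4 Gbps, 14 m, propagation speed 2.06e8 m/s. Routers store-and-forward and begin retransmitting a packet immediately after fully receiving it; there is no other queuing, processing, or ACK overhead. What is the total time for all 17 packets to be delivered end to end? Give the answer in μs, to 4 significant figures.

58.43 μs

Per-hop transmission t_tx = L/R = 38000/12400000000 = 3.06452 μs.
Per-hop propagation t_prop = 14/206000000 = 0.0679612 μs.
Pipeline fill: first packet needs 3·t_tx to clear all hops; remaining 16 packets each add one t_tx.
Total = (3+17-1)·t_tx + 3·t_prop = 19·3.06452 + 3·0.0679612 = 58.43 μs.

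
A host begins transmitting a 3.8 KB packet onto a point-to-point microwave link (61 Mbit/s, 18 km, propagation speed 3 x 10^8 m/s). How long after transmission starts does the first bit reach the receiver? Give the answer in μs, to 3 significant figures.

60.0 μs

First bit experiences only propagation delay: d/s = 18000/300000000 = 60.0 μs.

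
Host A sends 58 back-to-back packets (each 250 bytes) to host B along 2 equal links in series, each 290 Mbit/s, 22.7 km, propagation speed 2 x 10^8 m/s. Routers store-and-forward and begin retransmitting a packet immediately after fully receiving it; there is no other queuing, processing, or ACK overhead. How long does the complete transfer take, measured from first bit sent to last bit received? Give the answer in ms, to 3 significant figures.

0.634 ms

Per-hop transmission t_tx = L/R = 2000/290000000 = 0.00689655 ms.
Per-hop propagation t_prop = 22700/200000000 = 0.1135 ms.
Pipeline fill: first packet needs 2·t_tx to clear all hops; remaining 57 packets each add one t_tx.
Total = (2+58-1)·t_tx + 2·t_prop = 59·0.00689655 + 2·0.1135 = 0.634 ms.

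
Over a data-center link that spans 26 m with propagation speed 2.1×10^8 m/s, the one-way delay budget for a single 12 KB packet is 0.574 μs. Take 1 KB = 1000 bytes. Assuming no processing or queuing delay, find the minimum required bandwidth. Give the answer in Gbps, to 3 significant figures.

213 Gbps

L = 96000 bits.
Propagation delay = 26 / 210000000 = 0.12381 μs.
Transmission budget = 0.574 − 0.12381 = 0.45019 μs.
R ≥ L / t_tx = 96000 bits / 4.5019e-07 s = 213 Gbps.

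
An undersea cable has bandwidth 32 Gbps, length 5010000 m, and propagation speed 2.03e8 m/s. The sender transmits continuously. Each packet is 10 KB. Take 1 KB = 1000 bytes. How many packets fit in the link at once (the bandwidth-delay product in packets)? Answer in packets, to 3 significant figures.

Propagation delay = 5010000 / 2.03e+08 = 0.0246798 s.
BDP = R × t_prop = 32000000000 × 0.0246798 = 789754000 bits.
In packets of 80000 bits: 9870 packets.

9870 packets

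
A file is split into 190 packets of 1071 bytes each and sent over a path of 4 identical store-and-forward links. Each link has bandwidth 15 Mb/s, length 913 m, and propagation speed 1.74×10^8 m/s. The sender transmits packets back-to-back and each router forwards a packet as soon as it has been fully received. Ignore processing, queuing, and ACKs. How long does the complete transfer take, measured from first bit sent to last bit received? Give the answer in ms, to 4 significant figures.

Per-hop transmission t_tx = L/R = 8568/15000000 = 0.5712 ms.
Per-hop propagation t_prop = 913/174000000 = 0.00524713 ms.
Pipeline fill: first packet needs 4·t_tx to clear all hops; remaining 189 packets each add one t_tx.
Total = (4+190-1)·t_tx + 4·t_prop = 193·0.5712 + 4·0.00524713 = 110.3 ms.

110.3 ms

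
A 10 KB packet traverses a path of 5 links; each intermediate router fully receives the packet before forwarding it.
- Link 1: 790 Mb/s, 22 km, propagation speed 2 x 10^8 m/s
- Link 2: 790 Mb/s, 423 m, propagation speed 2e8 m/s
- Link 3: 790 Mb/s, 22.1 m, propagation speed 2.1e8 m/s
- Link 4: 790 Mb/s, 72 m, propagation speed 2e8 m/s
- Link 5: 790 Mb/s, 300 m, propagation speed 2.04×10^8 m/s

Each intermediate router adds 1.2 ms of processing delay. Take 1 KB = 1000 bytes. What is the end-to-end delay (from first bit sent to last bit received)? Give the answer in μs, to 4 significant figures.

5420 μs

L = 80000 bits.
Transmission delay per hop = L/R = 80000/790000000 = 101.266 μs; 5 hops → 506.329 μs.
Propagation delays (d/s per hop): 110, 2.115, 0.105238, 0.36, 1.47059 μs; sum = 114.051 μs.
Processing at 4 router(s): 4 × 1.2 ms = 4800 μs.
End-to-end = 5420 μs.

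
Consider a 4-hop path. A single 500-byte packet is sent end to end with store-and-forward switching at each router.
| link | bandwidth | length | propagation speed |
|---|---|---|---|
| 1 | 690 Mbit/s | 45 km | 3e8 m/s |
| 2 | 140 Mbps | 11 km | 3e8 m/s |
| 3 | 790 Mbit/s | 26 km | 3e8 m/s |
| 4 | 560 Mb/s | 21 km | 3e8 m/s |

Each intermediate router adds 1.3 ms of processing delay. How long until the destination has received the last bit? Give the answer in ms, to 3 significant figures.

4.29 ms

L = 500 × 8 = 4000 bits.
Transmission delays (L/R per hop): 0.0057971, 0.0285714, 0.00506329, 0.00714286 ms; sum = 0.0465747 ms.
Propagation delays (d/s per hop): 0.15, 0.0366667, 0.0866667, 0.07 ms; sum = 0.343333 ms.
Processing at 3 router(s): 3 × 1.3 ms = 3.9 ms.
End-to-end = 4.29 ms.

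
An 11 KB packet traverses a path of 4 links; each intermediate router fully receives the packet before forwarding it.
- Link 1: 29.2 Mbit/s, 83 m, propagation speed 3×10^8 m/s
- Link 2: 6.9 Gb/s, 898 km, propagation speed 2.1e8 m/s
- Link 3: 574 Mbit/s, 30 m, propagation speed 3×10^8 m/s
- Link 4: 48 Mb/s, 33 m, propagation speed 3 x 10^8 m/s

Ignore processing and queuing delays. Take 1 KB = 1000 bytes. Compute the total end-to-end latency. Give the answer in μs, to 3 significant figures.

9290 μs

L = 88000 bits.
Transmission delays (L/R per hop): 3013.7, 12.7536, 153.31, 1833.33 μs; sum = 5013.1 μs.
Propagation delays (d/s per hop): 0.276667, 4276.19, 0.1, 0.11 μs; sum = 4276.68 μs.
End-to-end = 9290 μs.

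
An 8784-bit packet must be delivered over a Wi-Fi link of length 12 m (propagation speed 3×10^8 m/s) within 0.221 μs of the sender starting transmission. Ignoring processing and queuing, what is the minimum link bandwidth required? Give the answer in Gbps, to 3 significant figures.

Propagation delay = 12 / 300000000 = 0.04 μs.
Transmission budget = 0.221 − 0.04 = 0.181 μs.
R ≥ L / t_tx = 8784 bits / 1.81e-07 s = 48.5 Gbps.

48.5 Gbps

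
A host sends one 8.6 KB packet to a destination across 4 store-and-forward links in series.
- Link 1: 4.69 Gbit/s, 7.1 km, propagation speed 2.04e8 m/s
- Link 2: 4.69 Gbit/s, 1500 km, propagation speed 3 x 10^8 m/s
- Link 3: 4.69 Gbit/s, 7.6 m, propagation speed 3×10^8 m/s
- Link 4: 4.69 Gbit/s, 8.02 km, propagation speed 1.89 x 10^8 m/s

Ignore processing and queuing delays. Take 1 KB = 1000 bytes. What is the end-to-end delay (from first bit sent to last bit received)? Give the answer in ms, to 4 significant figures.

L = 68800 bits.
Transmission delay per hop = L/R = 68800/4690000000 = 0.0146695 ms; 4 hops → 0.058678 ms.
Propagation delays (d/s per hop): 0.0348039, 5, 2.53333e-05, 0.0424339 ms; sum = 5.07726 ms.
End-to-end = 5.136 ms.

5.136 ms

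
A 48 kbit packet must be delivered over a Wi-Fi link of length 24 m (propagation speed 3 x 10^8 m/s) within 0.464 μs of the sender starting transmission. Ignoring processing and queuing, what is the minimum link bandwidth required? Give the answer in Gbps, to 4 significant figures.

Propagation delay = 24 / 300000000 = 0.08 μs.
Transmission budget = 0.464 − 0.08 = 0.384 μs.
R ≥ L / t_tx = 48000 bits / 3.84e-07 s = 125.0 Gbps.

125.0 Gbps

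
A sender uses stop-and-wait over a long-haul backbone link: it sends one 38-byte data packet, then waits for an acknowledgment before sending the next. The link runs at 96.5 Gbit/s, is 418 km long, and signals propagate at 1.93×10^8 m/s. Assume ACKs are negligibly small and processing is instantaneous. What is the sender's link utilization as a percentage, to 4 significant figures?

t_tx = L/R = 304/96500000000 = 3.15026e-09 s.
t_prop = 418000/193000000 = 0.0021658 s; RTT = 0.00433161 s.
Cycle = t_tx + RTT = 0.00433161 s.
Utilization = t_tx / cycle = 3.15026e-09/0.00433161 = 0.00007273 %.

0.00007273 %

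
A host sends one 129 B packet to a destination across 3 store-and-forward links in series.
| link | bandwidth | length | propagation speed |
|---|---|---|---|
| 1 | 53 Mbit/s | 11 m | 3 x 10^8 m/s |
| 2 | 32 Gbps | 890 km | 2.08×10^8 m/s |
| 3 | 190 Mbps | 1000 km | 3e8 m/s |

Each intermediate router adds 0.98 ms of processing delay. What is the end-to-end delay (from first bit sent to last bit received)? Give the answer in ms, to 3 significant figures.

9.60 ms

L = 129 × 8 = 1032 bits.
Transmission delays (L/R per hop): 0.0194717, 3.225e-05, 0.00543158 ms; sum = 0.0249355 ms.
Propagation delays (d/s per hop): 3.66667e-05, 4.27885, 3.33333 ms; sum = 7.61222 ms.
Processing at 2 router(s): 2 × 0.98 ms = 1.96 ms.
End-to-end = 9.60 ms.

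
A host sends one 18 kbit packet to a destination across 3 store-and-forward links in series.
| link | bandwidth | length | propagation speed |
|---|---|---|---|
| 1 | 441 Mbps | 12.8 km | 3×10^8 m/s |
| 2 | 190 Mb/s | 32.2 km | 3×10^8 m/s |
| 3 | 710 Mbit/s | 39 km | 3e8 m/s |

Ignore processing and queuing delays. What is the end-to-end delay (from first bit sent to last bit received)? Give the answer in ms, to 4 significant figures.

L = 18000 bits.
Transmission delays (L/R per hop): 0.0408163, 0.0947368, 0.0253521 ms; sum = 0.160905 ms.
Propagation delays (d/s per hop): 0.0426667, 0.107333, 0.13 ms; sum = 0.28 ms.
End-to-end = 0.4409 ms.

0.4409 ms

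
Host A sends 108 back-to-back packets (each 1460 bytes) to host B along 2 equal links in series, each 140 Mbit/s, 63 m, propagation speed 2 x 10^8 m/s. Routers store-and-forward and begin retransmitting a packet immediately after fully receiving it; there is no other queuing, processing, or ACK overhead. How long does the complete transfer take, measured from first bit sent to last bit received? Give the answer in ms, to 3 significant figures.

9.09 ms

Per-hop transmission t_tx = L/R = 11680/140000000 = 0.0834286 ms.
Per-hop propagation t_prop = 63/200000000 = 0.000315 ms.
Pipeline fill: first packet needs 2·t_tx to clear all hops; remaining 107 packets each add one t_tx.
Total = (2+108-1)·t_tx + 2·t_prop = 109·0.0834286 + 2·0.000315 = 9.09 ms.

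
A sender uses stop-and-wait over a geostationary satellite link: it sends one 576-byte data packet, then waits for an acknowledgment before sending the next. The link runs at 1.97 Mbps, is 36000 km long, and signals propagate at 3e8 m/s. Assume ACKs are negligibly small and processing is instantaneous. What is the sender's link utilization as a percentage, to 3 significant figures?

t_tx = L/R = 4608/1970000 = 0.00233909 s.
t_prop = 36000000/300000000 = 0.12 s; RTT = 0.24 s.
Cycle = t_tx + RTT = 0.242339 s.
Utilization = t_tx / cycle = 0.00233909/0.242339 = 0.965 %.

0.965 %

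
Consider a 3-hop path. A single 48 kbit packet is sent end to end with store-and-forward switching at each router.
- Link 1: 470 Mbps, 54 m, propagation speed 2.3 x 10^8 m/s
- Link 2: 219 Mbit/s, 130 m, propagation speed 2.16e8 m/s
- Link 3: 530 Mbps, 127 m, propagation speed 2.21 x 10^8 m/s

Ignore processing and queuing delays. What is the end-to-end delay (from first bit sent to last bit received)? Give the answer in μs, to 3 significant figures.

L = 48000 bits.
Transmission delays (L/R per hop): 102.128, 219.178, 90.566 μs; sum = 411.872 μs.
Propagation delays (d/s per hop): 0.234783, 0.601852, 0.574661 μs; sum = 1.4113 μs.
End-to-end = 413 μs.

413 μs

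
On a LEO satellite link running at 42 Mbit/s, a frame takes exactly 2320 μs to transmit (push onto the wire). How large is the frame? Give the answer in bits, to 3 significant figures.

97400 bits

L = R × t_tx = 42000000 b/s × 0.00232 s = 97440 bits.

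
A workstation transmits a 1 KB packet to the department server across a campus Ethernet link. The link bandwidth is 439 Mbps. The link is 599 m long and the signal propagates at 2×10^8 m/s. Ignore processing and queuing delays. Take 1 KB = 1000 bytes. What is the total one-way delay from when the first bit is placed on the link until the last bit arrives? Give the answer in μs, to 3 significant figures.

21.2 μs

L = 8000 bits.
Transmission delay = L/R = 8000 / 439000000 = 18.2232 μs.
Propagation delay = d/s = 599 m / 200000000 m/s = 2.995 μs.
Total = 21.2 μs.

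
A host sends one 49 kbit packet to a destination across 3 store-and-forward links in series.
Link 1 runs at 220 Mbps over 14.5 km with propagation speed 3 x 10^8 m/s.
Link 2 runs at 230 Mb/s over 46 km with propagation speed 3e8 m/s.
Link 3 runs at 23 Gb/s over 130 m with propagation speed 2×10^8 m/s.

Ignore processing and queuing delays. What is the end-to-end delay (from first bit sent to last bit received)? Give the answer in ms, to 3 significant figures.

L = 49000 bits.
Transmission delays (L/R per hop): 0.222727, 0.213043, 0.00213043 ms; sum = 0.437901 ms.
Propagation delays (d/s per hop): 0.0483333, 0.153333, 0.00065 ms; sum = 0.202317 ms.
End-to-end = 0.640 ms.

0.640 ms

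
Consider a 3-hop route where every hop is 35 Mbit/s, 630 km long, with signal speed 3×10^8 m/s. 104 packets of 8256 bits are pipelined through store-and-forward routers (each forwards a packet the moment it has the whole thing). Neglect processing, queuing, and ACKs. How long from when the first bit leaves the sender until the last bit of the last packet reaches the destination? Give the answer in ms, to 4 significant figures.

Per-hop transmission t_tx = L/R = 8256/35000000 = 0.235886 ms.
Per-hop propagation t_prop = 630000/300000000 = 2.1 ms.
Pipeline fill: first packet needs 3·t_tx to clear all hops; remaining 103 packets each add one t_tx.
Total = (3+104-1)·t_tx + 3·t_prop = 106·0.235886 + 3·2.1 = 31.30 ms.

31.30 ms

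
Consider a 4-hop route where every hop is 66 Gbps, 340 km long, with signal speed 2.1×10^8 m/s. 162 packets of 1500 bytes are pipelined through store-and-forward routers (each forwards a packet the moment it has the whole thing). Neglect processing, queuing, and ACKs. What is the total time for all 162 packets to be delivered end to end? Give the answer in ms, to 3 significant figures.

6.51 ms

Per-hop transmission t_tx = L/R = 12000/66000000000 = 0.000181818 ms.
Per-hop propagation t_prop = 340000/210000000 = 1.61905 ms.
Pipeline fill: first packet needs 4·t_tx to clear all hops; remaining 161 packets each add one t_tx.
Total = (4+162-1)·t_tx + 4·t_prop = 165·0.000181818 + 4·1.61905 = 6.51 ms.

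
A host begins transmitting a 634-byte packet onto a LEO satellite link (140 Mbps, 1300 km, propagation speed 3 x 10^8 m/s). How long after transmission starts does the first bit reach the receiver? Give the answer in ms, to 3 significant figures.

4.33 ms

First bit experiences only propagation delay: d/s = 1300000/300000000 = 4.33 ms.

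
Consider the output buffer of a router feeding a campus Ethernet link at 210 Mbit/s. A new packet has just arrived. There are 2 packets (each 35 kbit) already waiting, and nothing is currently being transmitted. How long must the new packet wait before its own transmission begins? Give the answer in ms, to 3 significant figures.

Each queued packet: L/R = 35000/210000000 = 0.166667 ms.
2 queued → 0.333333 ms.
Queuing delay = 0.333 ms.

0.333 ms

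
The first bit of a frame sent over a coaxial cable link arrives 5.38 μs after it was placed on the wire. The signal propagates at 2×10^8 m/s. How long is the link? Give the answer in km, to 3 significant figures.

d = s × t_prop = 200000000 × 5.38e-06 = 1.08 km.

1.08 km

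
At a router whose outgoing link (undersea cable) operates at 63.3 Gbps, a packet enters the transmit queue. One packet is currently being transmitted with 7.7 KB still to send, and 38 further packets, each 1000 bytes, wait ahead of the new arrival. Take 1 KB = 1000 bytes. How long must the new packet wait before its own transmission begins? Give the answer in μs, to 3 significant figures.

5.78 μs

Each queued packet: L/R = 8000/63300000000 = 0.126382 μs.
38 queued → 4.80253 μs.
Plus remaining 61600 bits of current packet: 0.973144 μs.
Queuing delay = 5.78 μs.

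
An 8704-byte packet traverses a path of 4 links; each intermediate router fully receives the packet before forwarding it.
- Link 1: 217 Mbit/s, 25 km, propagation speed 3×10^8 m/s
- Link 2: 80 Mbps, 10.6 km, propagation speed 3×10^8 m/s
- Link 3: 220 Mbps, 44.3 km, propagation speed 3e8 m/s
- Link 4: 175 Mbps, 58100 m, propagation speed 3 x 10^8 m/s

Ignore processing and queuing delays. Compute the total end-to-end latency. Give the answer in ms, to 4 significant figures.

2.366 ms

L = 8704 × 8 = 69632 bits.
Transmission delays (L/R per hop): 0.320885, 0.8704, 0.316509, 0.397897 ms; sum = 1.90569 ms.
Propagation delays (d/s per hop): 0.0833333, 0.0353333, 0.147667, 0.193667 ms; sum = 0.46 ms.
End-to-end = 2.366 ms.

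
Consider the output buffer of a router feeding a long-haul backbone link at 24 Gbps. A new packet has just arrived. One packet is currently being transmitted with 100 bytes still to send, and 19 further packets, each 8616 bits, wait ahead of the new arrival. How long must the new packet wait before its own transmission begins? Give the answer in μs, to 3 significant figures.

Each queued packet: L/R = 8616/24000000000 = 0.359 μs.
19 queued → 6.821 μs.
Plus remaining 800 bits of current packet: 0.0333333 μs.
Queuing delay = 6.85 μs.

6.85 μs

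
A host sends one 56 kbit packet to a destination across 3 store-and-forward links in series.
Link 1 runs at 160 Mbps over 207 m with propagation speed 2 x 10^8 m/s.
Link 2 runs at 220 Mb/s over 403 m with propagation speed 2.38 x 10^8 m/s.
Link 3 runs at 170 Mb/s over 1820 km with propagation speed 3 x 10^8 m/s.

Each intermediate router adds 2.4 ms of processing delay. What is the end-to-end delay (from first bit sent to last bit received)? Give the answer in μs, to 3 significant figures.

11800 μs

L = 56000 bits.
Transmission delays (L/R per hop): 350, 254.545, 329.412 μs; sum = 933.957 μs.
Propagation delays (d/s per hop): 1.035, 1.69328, 6066.67 μs; sum = 6069.39 μs.
Processing at 2 router(s): 2 × 2.4 ms = 4800 μs.
End-to-end = 11800 μs.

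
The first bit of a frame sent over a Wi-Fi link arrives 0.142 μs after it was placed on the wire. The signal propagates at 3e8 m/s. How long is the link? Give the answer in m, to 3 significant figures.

42.6 m

d = s × t_prop = 300000000 × 1.42e-07 = 42.6 m.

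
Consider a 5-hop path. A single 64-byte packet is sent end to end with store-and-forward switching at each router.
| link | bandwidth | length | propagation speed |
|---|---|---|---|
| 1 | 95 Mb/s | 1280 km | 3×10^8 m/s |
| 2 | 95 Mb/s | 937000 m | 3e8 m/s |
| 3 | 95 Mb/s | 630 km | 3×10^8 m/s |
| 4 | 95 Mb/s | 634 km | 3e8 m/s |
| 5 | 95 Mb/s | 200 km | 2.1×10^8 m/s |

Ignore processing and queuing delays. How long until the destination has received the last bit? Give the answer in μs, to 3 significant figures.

12600 μs

L = 64 × 8 = 512 bits.
Transmission delay per hop = L/R = 512/95000000 = 5.38947 μs; 5 hops → 26.9474 μs.
Propagation delays (d/s per hop): 4266.67, 3123.33, 2100, 2113.33, 952.381 μs; sum = 12555.7 μs.
End-to-end = 12600 μs.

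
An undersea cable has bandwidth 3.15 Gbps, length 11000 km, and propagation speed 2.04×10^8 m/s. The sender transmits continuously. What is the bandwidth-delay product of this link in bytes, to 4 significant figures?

Propagation delay = 11000000 / 204000000 = 0.0539216 s.
BDP = R × t_prop = 3150000000 × 0.0539216 = 169853000 bits.
In bytes: 169853000/8 = 21230000 bytes.

21230000 bytes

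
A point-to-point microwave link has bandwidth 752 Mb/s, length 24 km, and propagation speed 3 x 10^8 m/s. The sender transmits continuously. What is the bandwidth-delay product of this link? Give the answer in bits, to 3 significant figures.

Propagation delay = 24000 / 300000000 = 8e-05 s.
BDP = R × t_prop = 752000000 × 8e-05 = 60160 bits.

60200 bits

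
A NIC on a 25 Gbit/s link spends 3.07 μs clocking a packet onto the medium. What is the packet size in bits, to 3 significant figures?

76800 bits

L = R × t_tx = 25000000000 b/s × 3.07e-06 s = 76750 bits.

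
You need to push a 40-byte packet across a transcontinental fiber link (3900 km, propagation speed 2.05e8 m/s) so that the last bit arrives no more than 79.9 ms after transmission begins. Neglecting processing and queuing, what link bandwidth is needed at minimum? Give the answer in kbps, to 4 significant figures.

5.257 kbps

L = 320 bits.
Propagation delay = 3900000 / 2.05e+08 = 19.0244 ms.
Transmission budget = 79.9 − 19.0244 = 60.8756 ms.
R ≥ L / t_tx = 320 bits / 0.0608756 s = 5.257 kbps.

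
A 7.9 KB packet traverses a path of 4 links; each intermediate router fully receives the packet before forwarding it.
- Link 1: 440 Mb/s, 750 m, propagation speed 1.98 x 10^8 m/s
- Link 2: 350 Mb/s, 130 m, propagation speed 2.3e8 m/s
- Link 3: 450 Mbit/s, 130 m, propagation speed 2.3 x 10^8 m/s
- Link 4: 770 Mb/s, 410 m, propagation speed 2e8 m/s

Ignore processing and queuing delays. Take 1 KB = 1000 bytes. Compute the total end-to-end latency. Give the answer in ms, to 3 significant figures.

0.554 ms

L = 63200 bits.
Transmission delays (L/R per hop): 0.143636, 0.180571, 0.140444, 0.0820779 ms; sum = 0.54673 ms.
Propagation delays (d/s per hop): 0.00378788, 0.000565217, 0.000565217, 0.00205 ms; sum = 0.00696831 ms.
End-to-end = 0.554 ms.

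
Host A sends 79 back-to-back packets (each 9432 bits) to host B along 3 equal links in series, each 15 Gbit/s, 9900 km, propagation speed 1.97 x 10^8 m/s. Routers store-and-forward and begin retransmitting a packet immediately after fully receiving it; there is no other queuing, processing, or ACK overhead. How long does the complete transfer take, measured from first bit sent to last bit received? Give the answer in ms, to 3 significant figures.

151 ms

Per-hop transmission t_tx = L/R = 9432/15000000000 = 0.0006288 ms.
Per-hop propagation t_prop = 9900000/197000000 = 50.2538 ms.
Pipeline fill: first packet needs 3·t_tx to clear all hops; remaining 78 packets each add one t_tx.
Total = (3+79-1)·t_tx + 3·t_prop = 81·0.0006288 + 3·50.2538 = 151 ms.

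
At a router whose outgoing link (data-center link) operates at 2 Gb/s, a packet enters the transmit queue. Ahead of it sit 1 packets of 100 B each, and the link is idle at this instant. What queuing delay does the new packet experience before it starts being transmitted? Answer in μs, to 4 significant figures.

Each queued packet: L/R = 800/2000000000 = 0.4 μs.
1 queued → 0.4 μs.
Queuing delay = 0.4000 μs.

0.4000 μs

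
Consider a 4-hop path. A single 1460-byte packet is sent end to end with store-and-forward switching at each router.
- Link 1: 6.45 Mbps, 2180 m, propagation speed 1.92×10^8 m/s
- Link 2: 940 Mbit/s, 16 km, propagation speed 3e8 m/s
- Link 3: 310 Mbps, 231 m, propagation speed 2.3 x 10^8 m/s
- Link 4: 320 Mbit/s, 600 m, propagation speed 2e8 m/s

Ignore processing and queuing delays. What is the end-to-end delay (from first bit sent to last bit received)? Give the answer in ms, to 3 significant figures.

L = 1460 × 8 = 11680 bits.
Transmission delays (L/R per hop): 1.81085, 0.0124255, 0.0376774, 0.0365 ms; sum = 1.89746 ms.
Propagation delays (d/s per hop): 0.0113542, 0.0533333, 0.00100435, 0.003 ms; sum = 0.0686918 ms.
End-to-end = 1.97 ms.

1.97 ms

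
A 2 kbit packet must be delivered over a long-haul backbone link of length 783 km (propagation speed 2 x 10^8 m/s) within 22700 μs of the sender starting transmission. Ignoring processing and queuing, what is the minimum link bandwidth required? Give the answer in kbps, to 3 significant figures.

Propagation delay = 783000 / 200000000 = 3915 μs.
Transmission budget = 22700 − 3915 = 18785 μs.
R ≥ L / t_tx = 2000 bits / 0.018785 s = 106 kbps.

106 kbps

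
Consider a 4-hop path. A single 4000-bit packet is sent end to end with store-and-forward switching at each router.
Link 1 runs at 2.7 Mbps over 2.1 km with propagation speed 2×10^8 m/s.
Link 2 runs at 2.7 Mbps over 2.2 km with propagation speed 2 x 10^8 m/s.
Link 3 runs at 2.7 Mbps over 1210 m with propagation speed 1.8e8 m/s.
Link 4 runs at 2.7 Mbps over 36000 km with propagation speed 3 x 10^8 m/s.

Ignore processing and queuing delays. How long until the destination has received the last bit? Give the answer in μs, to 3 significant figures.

126000 μs

Transmission delay per hop = L/R = 4000/2700000 = 1481.48 μs; 4 hops → 5925.93 μs.
Propagation delays (d/s per hop): 10.5, 11, 6.72222, 120000 μs; sum = 120028 μs.
End-to-end = 126000 μs.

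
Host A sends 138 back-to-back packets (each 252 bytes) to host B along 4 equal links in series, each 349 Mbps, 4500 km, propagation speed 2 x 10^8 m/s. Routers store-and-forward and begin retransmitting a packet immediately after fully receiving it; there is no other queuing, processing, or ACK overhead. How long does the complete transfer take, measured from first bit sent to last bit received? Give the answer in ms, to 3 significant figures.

90.8 ms

Per-hop transmission t_tx = L/R = 2016/349000000 = 0.0057765 ms.
Per-hop propagation t_prop = 4500000/200000000 = 22.5 ms.
Pipeline fill: first packet needs 4·t_tx to clear all hops; remaining 137 packets each add one t_tx.
Total = (4+138-1)·t_tx + 4·t_prop = 141·0.0057765 + 4·22.5 = 90.8 ms.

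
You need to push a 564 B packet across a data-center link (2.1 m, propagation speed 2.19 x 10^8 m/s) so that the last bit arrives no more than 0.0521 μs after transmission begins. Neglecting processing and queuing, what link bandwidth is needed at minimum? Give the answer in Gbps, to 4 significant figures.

106.1 Gbps

L = 4512 bits.
Propagation delay = 2.1 / 219000000 = 0.00958904 μs.
Transmission budget = 0.0521 − 0.00958904 = 0.042511 μs.
R ≥ L / t_tx = 4512 bits / 4.2511e-08 s = 106.1 Gbps.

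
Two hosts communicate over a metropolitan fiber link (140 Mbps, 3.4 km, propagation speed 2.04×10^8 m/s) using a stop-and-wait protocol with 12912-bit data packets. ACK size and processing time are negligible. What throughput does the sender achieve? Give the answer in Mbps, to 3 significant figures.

103 Mbps

t_tx = L/R = 12912/140000000 = 9.22286e-05 s.
t_prop = 3400/204000000 = 1.66667e-05 s; RTT = 3.33333e-05 s.
Cycle = t_tx + RTT = 0.000125562 s.
Throughput = L / cycle = 12912 / 0.000125562 = 103 Mbps.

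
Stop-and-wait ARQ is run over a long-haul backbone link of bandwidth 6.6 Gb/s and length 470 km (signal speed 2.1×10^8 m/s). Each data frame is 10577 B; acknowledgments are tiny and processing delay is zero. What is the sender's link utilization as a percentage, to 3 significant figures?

0.286 %

t_tx = L/R = 84616/6600000000 = 1.28206e-05 s.
t_prop = 470000/210000000 = 0.0022381 s; RTT = 0.00447619 s.
Cycle = t_tx + RTT = 0.00448901 s.
Utilization = t_tx / cycle = 1.28206e-05/0.00448901 = 0.286 %.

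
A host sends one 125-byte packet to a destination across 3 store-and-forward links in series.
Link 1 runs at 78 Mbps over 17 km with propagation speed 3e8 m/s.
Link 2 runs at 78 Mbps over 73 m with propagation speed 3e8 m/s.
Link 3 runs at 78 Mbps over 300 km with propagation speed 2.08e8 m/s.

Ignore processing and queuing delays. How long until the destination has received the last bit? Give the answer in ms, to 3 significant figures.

L = 125 × 8 = 1000 bits.
Transmission delay per hop = L/R = 1000/78000000 = 0.0128205 ms; 3 hops → 0.0384615 ms.
Propagation delays (d/s per hop): 0.0566667, 0.000243333, 1.44231 ms; sum = 1.49922 ms.
End-to-end = 1.54 ms.

1.54 ms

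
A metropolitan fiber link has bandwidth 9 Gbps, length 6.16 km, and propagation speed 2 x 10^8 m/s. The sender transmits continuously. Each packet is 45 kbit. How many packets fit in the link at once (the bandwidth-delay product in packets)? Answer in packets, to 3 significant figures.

6.16 packets

Propagation delay = 6160 / 200000000 = 3.08e-05 s.
BDP = R × t_prop = 9000000000 × 3.08e-05 = 277200 bits.
In packets of 45000 bits: 6.16 packets.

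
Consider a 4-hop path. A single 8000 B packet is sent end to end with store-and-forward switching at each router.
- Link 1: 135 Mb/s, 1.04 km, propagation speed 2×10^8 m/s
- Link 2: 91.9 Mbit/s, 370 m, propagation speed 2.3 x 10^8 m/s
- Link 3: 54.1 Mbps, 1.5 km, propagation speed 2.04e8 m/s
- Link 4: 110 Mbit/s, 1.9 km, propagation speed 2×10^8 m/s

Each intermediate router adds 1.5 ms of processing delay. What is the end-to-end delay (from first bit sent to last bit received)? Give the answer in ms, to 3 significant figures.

L = 8000 × 8 = 64000 bits.
Transmission delays (L/R per hop): 0.474074, 0.696409, 1.18299, 0.581818 ms; sum = 2.9353 ms.
Propagation delays (d/s per hop): 0.0052, 0.0016087, 0.00735294, 0.0095 ms; sum = 0.0236616 ms.
Processing at 3 router(s): 3 × 1.5 ms = 4.5 ms.
End-to-end = 7.46 ms.

7.46 ms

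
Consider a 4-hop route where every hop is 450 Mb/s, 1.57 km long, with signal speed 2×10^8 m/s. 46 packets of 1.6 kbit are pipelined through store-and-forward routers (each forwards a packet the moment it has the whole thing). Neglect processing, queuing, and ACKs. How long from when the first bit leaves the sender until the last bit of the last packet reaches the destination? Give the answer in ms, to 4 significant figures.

Per-hop transmission t_tx = L/R = 1600/450000000 = 0.00355556 ms.
Per-hop propagation t_prop = 1570/200000000 = 0.00785 ms.
Pipeline fill: first packet needs 4·t_tx to clear all hops; remaining 45 packets each add one t_tx.
Total = (4+46-1)·t_tx + 4·t_prop = 49·0.00355556 + 4·0.00785 = 0.2056 ms.

0.2056 ms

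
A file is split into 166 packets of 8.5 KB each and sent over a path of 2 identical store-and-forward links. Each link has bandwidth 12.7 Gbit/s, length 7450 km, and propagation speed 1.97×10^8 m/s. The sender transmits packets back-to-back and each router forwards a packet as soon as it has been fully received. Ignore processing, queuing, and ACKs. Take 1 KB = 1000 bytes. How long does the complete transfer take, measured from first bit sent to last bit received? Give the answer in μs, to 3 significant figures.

76500 μs

Per-hop transmission t_tx = L/R = 68000/12700000000 = 5.35433 μs.
Per-hop propagation t_prop = 7450000/197000000 = 37817.3 μs.
Pipeline fill: first packet needs 2·t_tx to clear all hops; remaining 165 packets each add one t_tx.
Total = (2+166-1)·t_tx + 2·t_prop = 167·5.35433 + 2·37817.3 = 76500 μs.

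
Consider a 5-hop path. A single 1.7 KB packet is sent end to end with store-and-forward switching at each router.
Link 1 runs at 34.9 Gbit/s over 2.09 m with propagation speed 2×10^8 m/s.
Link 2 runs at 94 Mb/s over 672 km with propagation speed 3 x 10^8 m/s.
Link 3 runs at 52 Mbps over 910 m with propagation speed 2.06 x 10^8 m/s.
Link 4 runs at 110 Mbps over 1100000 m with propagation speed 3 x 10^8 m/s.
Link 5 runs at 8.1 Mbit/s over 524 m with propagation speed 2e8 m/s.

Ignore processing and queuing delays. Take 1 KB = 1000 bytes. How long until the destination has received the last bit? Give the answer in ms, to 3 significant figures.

8.12 ms

L = 13600 bits.
Transmission delays (L/R per hop): 0.000389685, 0.144681, 0.261538, 0.123636, 1.67901 ms; sum = 2.20926 ms.
Propagation delays (d/s per hop): 1.045e-05, 2.24, 0.00441748, 3.66667, 0.00262 ms; sum = 5.91371 ms.
End-to-end = 8.12 ms.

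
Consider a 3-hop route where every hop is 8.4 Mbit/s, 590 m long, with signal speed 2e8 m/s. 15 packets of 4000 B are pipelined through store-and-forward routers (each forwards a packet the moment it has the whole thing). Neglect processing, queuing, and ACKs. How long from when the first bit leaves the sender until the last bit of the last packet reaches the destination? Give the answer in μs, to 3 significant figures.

Per-hop transmission t_tx = L/R = 32000/8400000 = 3809.52 μs.
Per-hop propagation t_prop = 590/200000000 = 2.95 μs.
Pipeline fill: first packet needs 3·t_tx to clear all hops; remaining 14 packets each add one t_tx.
Total = (3+15-1)·t_tx + 3·t_prop = 17·3809.52 + 3·2.95 = 64800 μs.

64800 μs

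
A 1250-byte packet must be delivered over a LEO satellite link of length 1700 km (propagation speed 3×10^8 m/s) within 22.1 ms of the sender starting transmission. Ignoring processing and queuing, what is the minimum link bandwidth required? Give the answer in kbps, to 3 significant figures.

609 kbps

L = 10000 bits.
Propagation delay = 1700000 / 300000000 = 5.66667 ms.
Transmission budget = 22.1 − 5.66667 = 16.4333 ms.
R ≥ L / t_tx = 10000 bits / 0.0164333 s = 609 kbps.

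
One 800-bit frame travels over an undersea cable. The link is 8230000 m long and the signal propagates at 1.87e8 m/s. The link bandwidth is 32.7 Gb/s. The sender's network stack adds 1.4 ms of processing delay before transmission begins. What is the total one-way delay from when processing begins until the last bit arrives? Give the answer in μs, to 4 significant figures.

Transmission delay = L/R = 800 / 3.27e+10 = 0.0244648 μs.
Propagation delay = d/s = 8230000 m / 187000000 m/s = 44010.7 μs.
Plus processing delay 1.4 ms = 1400 μs.
Total = 45410 μs.

45410 μs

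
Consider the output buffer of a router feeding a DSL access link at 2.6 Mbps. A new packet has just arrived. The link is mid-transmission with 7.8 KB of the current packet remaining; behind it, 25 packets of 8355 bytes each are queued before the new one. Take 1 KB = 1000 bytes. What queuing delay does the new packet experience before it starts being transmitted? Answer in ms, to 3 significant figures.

Each queued packet: L/R = 66840/2600000 = 25.7077 ms.
25 queued → 642.692 ms.
Plus remaining 62400 bits of current packet: 24 ms.
Queuing delay = 667 ms.

667 ms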